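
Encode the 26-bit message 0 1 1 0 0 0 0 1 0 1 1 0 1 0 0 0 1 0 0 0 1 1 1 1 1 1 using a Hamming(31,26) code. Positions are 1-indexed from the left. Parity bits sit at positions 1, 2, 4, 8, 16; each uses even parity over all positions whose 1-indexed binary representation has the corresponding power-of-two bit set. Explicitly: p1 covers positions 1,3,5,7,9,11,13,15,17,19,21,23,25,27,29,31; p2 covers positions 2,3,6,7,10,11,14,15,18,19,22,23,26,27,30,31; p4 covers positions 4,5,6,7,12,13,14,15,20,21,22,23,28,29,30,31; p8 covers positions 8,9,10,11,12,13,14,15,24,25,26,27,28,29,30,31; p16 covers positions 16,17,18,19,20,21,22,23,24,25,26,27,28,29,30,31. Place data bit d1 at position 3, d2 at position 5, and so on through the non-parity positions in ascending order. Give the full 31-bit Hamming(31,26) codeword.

Place data bits at non-power-of-two positions: b3=0, b5=1, b6=1, b7=0, b9=0, b10=0, b11=0, b12=1, b13=0, b14=1, b15=1, b17=0, b18=1, b19=0, b20=0, b21=0, b22=1, b23=0, b24=0, b25=0, b26=1, b27=1, b28=1, b29=1, b30=1, b31=1.
p1 = XOR of data positions {3,5,7,9,11,13,15,17,19,21,23,25,27,29,31} = 0⊕1⊕0⊕0⊕0⊕0⊕1⊕0⊕0⊕0⊕0⊕0⊕1⊕1⊕1 = 1
p2 = XOR of data positions {3,6,7,10,11,14,15,18,19,22,23,26,27,30,31} = 0⊕1⊕0⊕0⊕0⊕1⊕1⊕1⊕0⊕1⊕0⊕1⊕1⊕1⊕1 = 1
p4 = XOR of data positions {5,6,7,12,13,14,15,20,21,22,23,28,29,30,31} = 1⊕1⊕0⊕1⊕0⊕1⊕1⊕0⊕0⊕1⊕0⊕1⊕1⊕1⊕1 = 0
p8 = XOR of data positions {9,10,11,12,13,14,15,24,25,26,27,28,29,30,31} = 0⊕0⊕0⊕1⊕0⊕1⊕1⊕0⊕0⊕1⊕1⊕1⊕1⊕1⊕1 = 1
p16 = XOR of data positions {17,18,19,20,21,22,23,24,25,26,27,28,29,30,31} = 0⊕1⊕0⊕0⊕0⊕1⊕0⊕0⊕0⊕1⊕1⊕1⊕1⊕1⊕1 = 0
Codeword b1..b31 = 1100110100010110010001000111111

1100110100010110010001000111111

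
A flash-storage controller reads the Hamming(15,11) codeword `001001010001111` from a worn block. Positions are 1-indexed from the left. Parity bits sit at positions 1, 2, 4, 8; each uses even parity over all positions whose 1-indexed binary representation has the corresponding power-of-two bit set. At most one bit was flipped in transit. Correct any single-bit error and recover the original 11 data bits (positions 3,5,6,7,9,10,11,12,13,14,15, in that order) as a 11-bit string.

10100001011

s1: b1⊕b3⊕b5⊕b7⊕b9⊕b11⊕b13⊕b15 = 0⊕1⊕0⊕0⊕0⊕0⊕1⊕1 = 1
s2: b2⊕b3⊕b6⊕b7⊕b10⊕b11⊕b14⊕b15 = 0⊕1⊕1⊕0⊕0⊕0⊕1⊕1 = 0
s4: b4⊕b5⊕b6⊕b7⊕b12⊕b13⊕b14⊕b15 = 0⊕0⊕1⊕0⊕1⊕1⊕1⊕1 = 1
s8: b8⊕b9⊕b10⊕b11⊕b12⊕b13⊕b14⊕b15 = 1⊕0⊕0⊕0⊕1⊕1⊕1⊕1 = 1
Syndrome (s8...s1) = 1101 → position 13.
Flip bit 13: corrected codeword = 001001010001011
Data bits at positions 3,5,6,7,9,10,11,12,13,14,15: 10100001011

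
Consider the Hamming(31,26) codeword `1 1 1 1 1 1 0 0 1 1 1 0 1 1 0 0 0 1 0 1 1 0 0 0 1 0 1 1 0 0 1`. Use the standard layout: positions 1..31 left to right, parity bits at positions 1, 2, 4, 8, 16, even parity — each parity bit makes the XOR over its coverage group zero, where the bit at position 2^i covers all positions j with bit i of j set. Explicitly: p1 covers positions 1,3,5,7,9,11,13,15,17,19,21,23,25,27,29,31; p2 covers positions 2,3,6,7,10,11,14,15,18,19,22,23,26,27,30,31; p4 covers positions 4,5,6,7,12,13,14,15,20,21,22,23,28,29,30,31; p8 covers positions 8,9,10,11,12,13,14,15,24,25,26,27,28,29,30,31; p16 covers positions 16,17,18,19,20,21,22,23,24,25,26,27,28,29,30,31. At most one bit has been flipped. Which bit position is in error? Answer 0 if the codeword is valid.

s1: b1⊕b3⊕b5⊕b7⊕b9⊕b11⊕b13⊕b15⊕b17⊕b19⊕b21⊕b23⊕b25⊕b27⊕b29⊕b31 = 1⊕1⊕1⊕0⊕1⊕1⊕1⊕0⊕0⊕0⊕1⊕0⊕1⊕1⊕0⊕1 = 0
s2: b2⊕b3⊕b6⊕b7⊕b10⊕b11⊕b14⊕b15⊕b18⊕b19⊕b22⊕b23⊕b26⊕b27⊕b30⊕b31 = 1⊕1⊕1⊕0⊕1⊕1⊕1⊕0⊕1⊕0⊕0⊕0⊕0⊕1⊕0⊕1 = 1
s4: b4⊕b5⊕b6⊕b7⊕b12⊕b13⊕b14⊕b15⊕b20⊕b21⊕b22⊕b23⊕b28⊕b29⊕b30⊕b31 = 1⊕1⊕1⊕0⊕0⊕1⊕1⊕0⊕1⊕1⊕0⊕0⊕1⊕0⊕0⊕1 = 1
s8: b8⊕b9⊕b10⊕b11⊕b12⊕b13⊕b14⊕b15⊕b24⊕b25⊕b26⊕b27⊕b28⊕b29⊕b30⊕b31 = 0⊕1⊕1⊕1⊕0⊕1⊕1⊕0⊕0⊕1⊕0⊕1⊕1⊕0⊕0⊕1 = 1
s16: b16⊕b17⊕b18⊕b19⊕b20⊕b21⊕b22⊕b23⊕b24⊕b25⊕b26⊕b27⊕b28⊕b29⊕b30⊕b31 = 0⊕0⊕1⊕0⊕1⊕1⊕0⊕0⊕0⊕1⊕0⊕1⊕1⊕0⊕0⊕1 = 1
Syndrome (s16...s1) = 11110 → position 30.

30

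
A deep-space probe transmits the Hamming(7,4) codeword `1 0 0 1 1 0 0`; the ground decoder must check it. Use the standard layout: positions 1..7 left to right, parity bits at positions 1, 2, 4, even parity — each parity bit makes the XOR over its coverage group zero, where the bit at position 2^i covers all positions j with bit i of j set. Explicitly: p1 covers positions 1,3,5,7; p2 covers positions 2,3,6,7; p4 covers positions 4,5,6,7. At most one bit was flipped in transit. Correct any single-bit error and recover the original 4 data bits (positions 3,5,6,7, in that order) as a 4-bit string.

s1: b1⊕b3⊕b5⊕b7 = 1⊕0⊕1⊕0 = 0
s2: b2⊕b3⊕b6⊕b7 = 0⊕0⊕0⊕0 = 0
s4: b4⊕b5⊕b6⊕b7 = 1⊕1⊕0⊕0 = 0
Syndrome (s4...s1) = 000 → position 0 (no error).
No correction needed.
Data bits at positions 3,5,6,7: 0100

0100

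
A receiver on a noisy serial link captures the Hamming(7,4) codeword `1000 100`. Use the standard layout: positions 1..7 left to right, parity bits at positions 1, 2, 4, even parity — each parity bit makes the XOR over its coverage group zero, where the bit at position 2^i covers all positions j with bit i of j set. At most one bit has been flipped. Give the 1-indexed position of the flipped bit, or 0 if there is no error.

s1: b1⊕b3⊕b5⊕b7 = 1⊕0⊕1⊕0 = 0
s2: b2⊕b3⊕b6⊕b7 = 0⊕0⊕0⊕0 = 0
s4: b4⊕b5⊕b6⊕b7 = 0⊕1⊕0⊕0 = 1
Syndrome (s4...s1) = 100 → position 4.

4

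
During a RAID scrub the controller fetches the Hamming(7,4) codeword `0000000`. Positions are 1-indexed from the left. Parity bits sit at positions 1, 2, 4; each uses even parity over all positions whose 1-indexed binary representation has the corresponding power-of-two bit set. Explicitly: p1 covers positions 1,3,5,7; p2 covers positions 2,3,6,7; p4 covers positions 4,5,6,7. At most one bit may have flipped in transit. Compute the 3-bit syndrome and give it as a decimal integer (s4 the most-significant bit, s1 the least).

0

s1: b1⊕b3⊕b5⊕b7 = 0⊕0⊕0⊕0 = 0
s2: b2⊕b3⊕b6⊕b7 = 0⊕0⊕0⊕0 = 0
s4: b4⊕b5⊕b6⊕b7 = 0⊕0⊕0⊕0 = 0
Syndrome (s4...s1) = 000 → position 0 (no error).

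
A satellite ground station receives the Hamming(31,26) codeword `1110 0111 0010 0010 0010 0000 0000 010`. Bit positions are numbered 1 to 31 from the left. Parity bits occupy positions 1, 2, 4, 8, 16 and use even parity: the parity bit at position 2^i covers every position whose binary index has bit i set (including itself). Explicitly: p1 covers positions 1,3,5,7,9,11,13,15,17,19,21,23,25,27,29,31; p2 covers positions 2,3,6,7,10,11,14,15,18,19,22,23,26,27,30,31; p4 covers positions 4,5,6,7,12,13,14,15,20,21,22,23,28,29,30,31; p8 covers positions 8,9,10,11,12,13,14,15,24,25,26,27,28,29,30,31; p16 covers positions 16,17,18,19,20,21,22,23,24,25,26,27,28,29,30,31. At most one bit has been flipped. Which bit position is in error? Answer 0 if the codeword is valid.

0

s1: b1⊕b3⊕b5⊕b7⊕b9⊕b11⊕b13⊕b15⊕b17⊕b19⊕b21⊕b23⊕b25⊕b27⊕b29⊕b31 = 1⊕1⊕0⊕1⊕0⊕1⊕0⊕1⊕0⊕1⊕0⊕0⊕0⊕0⊕0⊕0 = 0
s2: b2⊕b3⊕b6⊕b7⊕b10⊕b11⊕b14⊕b15⊕b18⊕b19⊕b22⊕b23⊕b26⊕b27⊕b30⊕b31 = 1⊕1⊕1⊕1⊕0⊕1⊕0⊕1⊕0⊕1⊕0⊕0⊕0⊕0⊕1⊕0 = 0
s4: b4⊕b5⊕b6⊕b7⊕b12⊕b13⊕b14⊕b15⊕b20⊕b21⊕b22⊕b23⊕b28⊕b29⊕b30⊕b31 = 0⊕0⊕1⊕1⊕0⊕0⊕0⊕1⊕0⊕0⊕0⊕0⊕0⊕0⊕1⊕0 = 0
s8: b8⊕b9⊕b10⊕b11⊕b12⊕b13⊕b14⊕b15⊕b24⊕b25⊕b26⊕b27⊕b28⊕b29⊕b30⊕b31 = 1⊕0⊕0⊕1⊕0⊕0⊕0⊕1⊕0⊕0⊕0⊕0⊕0⊕0⊕1⊕0 = 0
s16: b16⊕b17⊕b18⊕b19⊕b20⊕b21⊕b22⊕b23⊕b24⊕b25⊕b26⊕b27⊕b28⊕b29⊕b30⊕b31 = 0⊕0⊕0⊕1⊕0⊕0⊕0⊕0⊕0⊕0⊕0⊕0⊕0⊕0⊕1⊕0 = 0
Syndrome (s16...s1) = 00000 → position 0 (no error).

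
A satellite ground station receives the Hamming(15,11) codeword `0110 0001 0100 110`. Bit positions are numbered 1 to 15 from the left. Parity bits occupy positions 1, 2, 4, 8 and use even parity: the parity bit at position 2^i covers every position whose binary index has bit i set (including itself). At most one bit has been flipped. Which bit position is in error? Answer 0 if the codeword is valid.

s1: b1⊕b3⊕b5⊕b7⊕b9⊕b11⊕b13⊕b15 = 0⊕1⊕0⊕0⊕0⊕0⊕1⊕0 = 0
s2: b2⊕b3⊕b6⊕b7⊕b10⊕b11⊕b14⊕b15 = 1⊕1⊕0⊕0⊕1⊕0⊕1⊕0 = 0
s4: b4⊕b5⊕b6⊕b7⊕b12⊕b13⊕b14⊕b15 = 0⊕0⊕0⊕0⊕0⊕1⊕1⊕0 = 0
s8: b8⊕b9⊕b10⊕b11⊕b12⊕b13⊕b14⊕b15 = 1⊕0⊕1⊕0⊕0⊕1⊕1⊕0 = 0
Syndrome (s8...s1) = 0000 → position 0 (no error).

0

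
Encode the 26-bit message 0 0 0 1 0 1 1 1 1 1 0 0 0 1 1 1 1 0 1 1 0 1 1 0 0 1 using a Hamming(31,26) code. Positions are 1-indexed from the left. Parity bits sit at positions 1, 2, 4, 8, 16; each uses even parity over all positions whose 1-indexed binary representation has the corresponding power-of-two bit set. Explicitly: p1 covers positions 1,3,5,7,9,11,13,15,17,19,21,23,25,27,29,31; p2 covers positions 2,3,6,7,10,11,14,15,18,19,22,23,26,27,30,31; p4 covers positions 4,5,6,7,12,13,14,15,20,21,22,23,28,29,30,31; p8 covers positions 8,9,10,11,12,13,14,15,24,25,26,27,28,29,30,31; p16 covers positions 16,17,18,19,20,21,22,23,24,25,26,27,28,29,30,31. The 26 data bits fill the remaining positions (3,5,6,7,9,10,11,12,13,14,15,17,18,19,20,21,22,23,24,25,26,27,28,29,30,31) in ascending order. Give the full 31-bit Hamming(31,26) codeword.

0001001001111101001111011011001

Place data bits at non-power-of-two positions: b3=0, b5=0, b6=0, b7=1, b9=0, b10=1, b11=1, b12=1, b13=1, b14=1, b15=0, b17=0, b18=0, b19=1, b20=1, b21=1, b22=1, b23=0, b24=1, b25=1, b26=0, b27=1, b28=1, b29=0, b30=0, b31=1.
p1 = XOR of data positions {3,5,7,9,11,13,15,17,19,21,23,25,27,29,31} = 0⊕0⊕1⊕0⊕1⊕1⊕0⊕0⊕1⊕1⊕0⊕1⊕1⊕0⊕1 = 0
p2 = XOR of data positions {3,6,7,10,11,14,15,18,19,22,23,26,27,30,31} = 0⊕0⊕1⊕1⊕1⊕1⊕0⊕0⊕1⊕1⊕0⊕0⊕1⊕0⊕1 = 0
p4 = XOR of data positions {5,6,7,12,13,14,15,20,21,22,23,28,29,30,31} = 0⊕0⊕1⊕1⊕1⊕1⊕0⊕1⊕1⊕1⊕0⊕1⊕0⊕0⊕1 = 1
p8 = XOR of data positions {9,10,11,12,13,14,15,24,25,26,27,28,29,30,31} = 0⊕1⊕1⊕1⊕1⊕1⊕0⊕1⊕1⊕0⊕1⊕1⊕0⊕0⊕1 = 0
p16 = XOR of data positions {17,18,19,20,21,22,23,24,25,26,27,28,29,30,31} = 0⊕0⊕1⊕1⊕1⊕1⊕0⊕1⊕1⊕0⊕1⊕1⊕0⊕0⊕1 = 1
Codeword b1..b31 = 0001001001111101001111011011001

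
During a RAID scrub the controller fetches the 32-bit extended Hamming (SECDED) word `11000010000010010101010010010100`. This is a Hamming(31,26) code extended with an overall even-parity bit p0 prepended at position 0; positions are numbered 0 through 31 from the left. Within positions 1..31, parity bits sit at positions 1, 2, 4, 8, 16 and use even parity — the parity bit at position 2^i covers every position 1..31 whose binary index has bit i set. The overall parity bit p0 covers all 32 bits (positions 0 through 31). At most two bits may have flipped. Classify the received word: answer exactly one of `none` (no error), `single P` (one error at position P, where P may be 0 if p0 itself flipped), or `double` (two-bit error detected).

single 13

s1: b1⊕b3⊕b5⊕b7⊕b9⊕b11⊕b13⊕b15⊕b17⊕b19⊕b21⊕b23⊕b25⊕b27⊕b29⊕b31 = 1⊕0⊕0⊕0⊕0⊕0⊕0⊕1⊕1⊕1⊕1⊕0⊕0⊕1⊕1⊕0 = 1
s2: b2⊕b3⊕b6⊕b7⊕b10⊕b11⊕b14⊕b15⊕b18⊕b19⊕b22⊕b23⊕b26⊕b27⊕b30⊕b31 = 0⊕0⊕1⊕0⊕0⊕0⊕0⊕1⊕0⊕1⊕0⊕0⊕0⊕1⊕0⊕0 = 0
s4: b4⊕b5⊕b6⊕b7⊕b12⊕b13⊕b14⊕b15⊕b20⊕b21⊕b22⊕b23⊕b28⊕b29⊕b30⊕b31 = 0⊕0⊕1⊕0⊕1⊕0⊕0⊕1⊕0⊕1⊕0⊕0⊕0⊕1⊕0⊕0 = 1
s8: b8⊕b9⊕b10⊕b11⊕b12⊕b13⊕b14⊕b15⊕b24⊕b25⊕b26⊕b27⊕b28⊕b29⊕b30⊕b31 = 0⊕0⊕0⊕0⊕1⊕0⊕0⊕1⊕1⊕0⊕0⊕1⊕0⊕1⊕0⊕0 = 1
s16: b16⊕b17⊕b18⊕b19⊕b20⊕b21⊕b22⊕b23⊕b24⊕b25⊕b26⊕b27⊕b28⊕b29⊕b30⊕b31 = 0⊕1⊕0⊕1⊕0⊕1⊕0⊕0⊕1⊕0⊕0⊕1⊕0⊕1⊕0⊕0 = 0
Syndrome (s16...s1) = 01101 → position 13.
Overall parity (XOR of all 32 bits, including p0): 1⊕1⊕0⊕0⊕0⊕0⊕1⊕0⊕0⊕0⊕0⊕0⊕1⊕0⊕0⊕1⊕0⊕1⊕0⊕1⊕0⊕1⊕0⊕0⊕1⊕0⊕0⊕1⊕0⊕1⊕0⊕0 = 1
Overall=1, syndrome position=13 → single-bit error at position 13.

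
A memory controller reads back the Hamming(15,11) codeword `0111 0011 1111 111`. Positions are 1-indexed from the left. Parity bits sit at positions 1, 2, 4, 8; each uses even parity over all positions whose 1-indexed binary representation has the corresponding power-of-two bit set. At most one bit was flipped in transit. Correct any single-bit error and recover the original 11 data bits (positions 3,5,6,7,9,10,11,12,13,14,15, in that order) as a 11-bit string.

s1: b1⊕b3⊕b5⊕b7⊕b9⊕b11⊕b13⊕b15 = 0⊕1⊕0⊕1⊕1⊕1⊕1⊕1 = 0
s2: b2⊕b3⊕b6⊕b7⊕b10⊕b11⊕b14⊕b15 = 1⊕1⊕0⊕1⊕1⊕1⊕1⊕1 = 1
s4: b4⊕b5⊕b6⊕b7⊕b12⊕b13⊕b14⊕b15 = 1⊕0⊕0⊕1⊕1⊕1⊕1⊕1 = 0
s8: b8⊕b9⊕b10⊕b11⊕b12⊕b13⊕b14⊕b15 = 1⊕1⊕1⊕1⊕1⊕1⊕1⊕1 = 0
Syndrome (s8...s1) = 0010 → position 2.
Flip bit 2: corrected codeword = 001100111111111
Data bits at positions 3,5,6,7,9,10,11,12,13,14,15: 10011111111

10011111111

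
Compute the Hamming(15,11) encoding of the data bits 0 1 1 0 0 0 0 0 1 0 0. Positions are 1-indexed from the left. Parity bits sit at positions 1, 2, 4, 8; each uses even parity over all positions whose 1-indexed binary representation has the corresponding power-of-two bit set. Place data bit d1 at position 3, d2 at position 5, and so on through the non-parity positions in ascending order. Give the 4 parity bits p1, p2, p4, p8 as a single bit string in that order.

Place data bits at non-power-of-two positions: b3=0, b5=1, b6=1, b7=0, b9=0, b10=0, b11=0, b12=0, b13=1, b14=0, b15=0.
p1 = XOR of data positions {3,5,7,9,11,13,15} = 0⊕1⊕0⊕0⊕0⊕1⊕0 = 0
p2 = XOR of data positions {3,6,7,10,11,14,15} = 0⊕1⊕0⊕0⊕0⊕0⊕0 = 1
p4 = XOR of data positions {5,6,7,12,13,14,15} = 1⊕1⊕0⊕0⊕1⊕0⊕0 = 1
p8 = XOR of data positions {9,10,11,12,13,14,15} = 0⊕0⊕0⊕0⊕1⊕0⊕0 = 1
Parity bits p1,p2,p4,p8 = 0111

0111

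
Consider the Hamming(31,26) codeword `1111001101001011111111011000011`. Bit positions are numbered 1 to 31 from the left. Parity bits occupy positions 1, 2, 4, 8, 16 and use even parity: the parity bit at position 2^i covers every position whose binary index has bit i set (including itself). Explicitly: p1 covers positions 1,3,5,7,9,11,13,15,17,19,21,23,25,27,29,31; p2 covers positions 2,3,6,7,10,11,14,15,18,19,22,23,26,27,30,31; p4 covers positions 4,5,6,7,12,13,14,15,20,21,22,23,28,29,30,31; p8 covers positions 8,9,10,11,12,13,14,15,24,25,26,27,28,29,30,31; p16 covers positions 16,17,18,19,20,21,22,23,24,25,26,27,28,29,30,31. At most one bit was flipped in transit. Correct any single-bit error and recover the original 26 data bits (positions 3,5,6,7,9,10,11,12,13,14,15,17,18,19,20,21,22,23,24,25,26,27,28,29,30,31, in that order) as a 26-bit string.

s1: b1⊕b3⊕b5⊕b7⊕b9⊕b11⊕b13⊕b15⊕b17⊕b19⊕b21⊕b23⊕b25⊕b27⊕b29⊕b31 = 1⊕1⊕0⊕1⊕0⊕0⊕1⊕1⊕1⊕1⊕1⊕0⊕1⊕0⊕0⊕1 = 0
s2: b2⊕b3⊕b6⊕b7⊕b10⊕b11⊕b14⊕b15⊕b18⊕b19⊕b22⊕b23⊕b26⊕b27⊕b30⊕b31 = 1⊕1⊕0⊕1⊕1⊕0⊕0⊕1⊕1⊕1⊕1⊕0⊕0⊕0⊕1⊕1 = 0
s4: b4⊕b5⊕b6⊕b7⊕b12⊕b13⊕b14⊕b15⊕b20⊕b21⊕b22⊕b23⊕b28⊕b29⊕b30⊕b31 = 1⊕0⊕0⊕1⊕0⊕1⊕0⊕1⊕1⊕1⊕1⊕0⊕0⊕0⊕1⊕1 = 1
s8: b8⊕b9⊕b10⊕b11⊕b12⊕b13⊕b14⊕b15⊕b24⊕b25⊕b26⊕b27⊕b28⊕b29⊕b30⊕b31 = 1⊕0⊕1⊕0⊕0⊕1⊕0⊕1⊕1⊕1⊕0⊕0⊕0⊕0⊕1⊕1 = 0
s16: b16⊕b17⊕b18⊕b19⊕b20⊕b21⊕b22⊕b23⊕b24⊕b25⊕b26⊕b27⊕b28⊕b29⊕b30⊕b31 = 1⊕1⊕1⊕1⊕1⊕1⊕1⊕0⊕1⊕1⊕0⊕0⊕0⊕0⊕1⊕1 = 1
Syndrome (s16...s1) = 10100 → position 20.
Flip bit 20: corrected codeword = 1111001101001011111011011000011
Data bits at positions 3,5,6,7,9,10,11,12,13,14,15,17,18,19,20,21,22,23,24,25,26,27,28,29,30,31: 10010100101111011011000011

10010100101111011011000011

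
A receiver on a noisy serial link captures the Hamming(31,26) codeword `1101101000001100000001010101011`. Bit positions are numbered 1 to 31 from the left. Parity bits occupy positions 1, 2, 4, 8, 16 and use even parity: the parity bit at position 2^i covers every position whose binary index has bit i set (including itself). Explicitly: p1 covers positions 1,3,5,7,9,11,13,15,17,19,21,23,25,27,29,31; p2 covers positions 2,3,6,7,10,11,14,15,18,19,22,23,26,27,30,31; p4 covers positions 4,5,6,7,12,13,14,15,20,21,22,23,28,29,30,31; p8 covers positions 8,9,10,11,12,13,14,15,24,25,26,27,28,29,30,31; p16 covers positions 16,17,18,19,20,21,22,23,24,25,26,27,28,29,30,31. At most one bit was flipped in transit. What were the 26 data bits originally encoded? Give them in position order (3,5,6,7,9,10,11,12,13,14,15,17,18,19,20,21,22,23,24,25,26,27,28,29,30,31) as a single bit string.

01010000111000001010101011

s1: b1⊕b3⊕b5⊕b7⊕b9⊕b11⊕b13⊕b15⊕b17⊕b19⊕b21⊕b23⊕b25⊕b27⊕b29⊕b31 = 1⊕0⊕1⊕1⊕0⊕0⊕1⊕0⊕0⊕0⊕0⊕0⊕0⊕0⊕0⊕1 = 1
s2: b2⊕b3⊕b6⊕b7⊕b10⊕b11⊕b14⊕b15⊕b18⊕b19⊕b22⊕b23⊕b26⊕b27⊕b30⊕b31 = 1⊕0⊕0⊕1⊕0⊕0⊕1⊕0⊕0⊕0⊕1⊕0⊕1⊕0⊕1⊕1 = 1
s4: b4⊕b5⊕b6⊕b7⊕b12⊕b13⊕b14⊕b15⊕b20⊕b21⊕b22⊕b23⊕b28⊕b29⊕b30⊕b31 = 1⊕1⊕0⊕1⊕0⊕1⊕1⊕0⊕0⊕0⊕1⊕0⊕1⊕0⊕1⊕1 = 1
s8: b8⊕b9⊕b10⊕b11⊕b12⊕b13⊕b14⊕b15⊕b24⊕b25⊕b26⊕b27⊕b28⊕b29⊕b30⊕b31 = 0⊕0⊕0⊕0⊕0⊕1⊕1⊕0⊕1⊕0⊕1⊕0⊕1⊕0⊕1⊕1 = 1
s16: b16⊕b17⊕b18⊕b19⊕b20⊕b21⊕b22⊕b23⊕b24⊕b25⊕b26⊕b27⊕b28⊕b29⊕b30⊕b31 = 0⊕0⊕0⊕0⊕0⊕0⊕1⊕0⊕1⊕0⊕1⊕0⊕1⊕0⊕1⊕1 = 0
Syndrome (s16...s1) = 01111 → position 15.
Flip bit 15: corrected codeword = 1101101000001110000001010101011
Data bits at positions 3,5,6,7,9,10,11,12,13,14,15,17,18,19,20,21,22,23,24,25,26,27,28,29,30,31: 01010000111000001010101011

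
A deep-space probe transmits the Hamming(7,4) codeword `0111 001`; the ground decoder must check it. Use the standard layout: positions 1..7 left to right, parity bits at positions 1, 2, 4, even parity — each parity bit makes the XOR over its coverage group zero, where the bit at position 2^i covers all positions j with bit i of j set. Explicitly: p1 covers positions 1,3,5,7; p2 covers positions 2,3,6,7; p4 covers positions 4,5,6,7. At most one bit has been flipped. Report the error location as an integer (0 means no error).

2

s1: b1⊕b3⊕b5⊕b7 = 0⊕1⊕0⊕1 = 0
s2: b2⊕b3⊕b6⊕b7 = 1⊕1⊕0⊕1 = 1
s4: b4⊕b5⊕b6⊕b7 = 1⊕0⊕0⊕1 = 0
Syndrome (s4...s1) = 010 → position 2.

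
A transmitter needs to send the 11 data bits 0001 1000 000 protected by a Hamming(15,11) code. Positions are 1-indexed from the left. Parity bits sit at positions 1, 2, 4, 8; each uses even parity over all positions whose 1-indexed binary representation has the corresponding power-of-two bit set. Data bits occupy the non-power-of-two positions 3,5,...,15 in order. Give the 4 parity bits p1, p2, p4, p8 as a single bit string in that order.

0111

Place data bits at non-power-of-two positions: b3=0, b5=0, b6=0, b7=1, b9=1, b10=0, b11=0, b12=0, b13=0, b14=0, b15=0.
p1 = XOR of data positions {3,5,7,9,11,13,15} = 0⊕0⊕1⊕1⊕0⊕0⊕0 = 0
p2 = XOR of data positions {3,6,7,10,11,14,15} = 0⊕0⊕1⊕0⊕0⊕0⊕0 = 1
p4 = XOR of data positions {5,6,7,12,13,14,15} = 0⊕0⊕1⊕0⊕0⊕0⊕0 = 1
p8 = XOR of data positions {9,10,11,12,13,14,15} = 1⊕0⊕0⊕0⊕0⊕0⊕0 = 1
Parity bits p1,p2,p4,p8 = 0111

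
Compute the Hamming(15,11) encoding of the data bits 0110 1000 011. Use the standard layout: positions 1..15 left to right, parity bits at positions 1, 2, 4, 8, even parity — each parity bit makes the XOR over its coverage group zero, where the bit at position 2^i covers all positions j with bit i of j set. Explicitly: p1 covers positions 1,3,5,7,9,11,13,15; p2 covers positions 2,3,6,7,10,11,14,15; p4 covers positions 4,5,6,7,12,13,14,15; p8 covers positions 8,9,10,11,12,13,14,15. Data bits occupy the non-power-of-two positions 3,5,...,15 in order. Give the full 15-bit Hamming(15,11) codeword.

110011011000011

Place data bits at non-power-of-two positions: b3=0, b5=1, b6=1, b7=0, b9=1, b10=0, b11=0, b12=0, b13=0, b14=1, b15=1.
p1 = XOR of data positions {3,5,7,9,11,13,15} = 0⊕1⊕0⊕1⊕0⊕0⊕1 = 1
p2 = XOR of data positions {3,6,7,10,11,14,15} = 0⊕1⊕0⊕0⊕0⊕1⊕1 = 1
p4 = XOR of data positions {5,6,7,12,13,14,15} = 1⊕1⊕0⊕0⊕0⊕1⊕1 = 0
p8 = XOR of data positions {9,10,11,12,13,14,15} = 1⊕0⊕0⊕0⊕0⊕1⊕1 = 1
Codeword b1..b15 = 110011011000011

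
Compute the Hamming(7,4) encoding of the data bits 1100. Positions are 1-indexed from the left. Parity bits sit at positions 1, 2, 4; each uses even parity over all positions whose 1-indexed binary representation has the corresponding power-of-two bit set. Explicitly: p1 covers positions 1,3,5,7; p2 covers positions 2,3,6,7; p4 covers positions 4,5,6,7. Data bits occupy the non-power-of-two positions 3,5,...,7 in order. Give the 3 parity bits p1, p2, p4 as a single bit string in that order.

Place data bits at non-power-of-two positions: b3=1, b5=1, b6=0, b7=0.
p1 = XOR of data positions {3,5,7} = 1⊕1⊕0 = 0
p2 = XOR of data positions {3,6,7} = 1⊕0⊕0 = 1
p4 = XOR of data positions {5,6,7} = 1⊕0⊕0 = 1
Parity bits p1,p2,p4 = 011

011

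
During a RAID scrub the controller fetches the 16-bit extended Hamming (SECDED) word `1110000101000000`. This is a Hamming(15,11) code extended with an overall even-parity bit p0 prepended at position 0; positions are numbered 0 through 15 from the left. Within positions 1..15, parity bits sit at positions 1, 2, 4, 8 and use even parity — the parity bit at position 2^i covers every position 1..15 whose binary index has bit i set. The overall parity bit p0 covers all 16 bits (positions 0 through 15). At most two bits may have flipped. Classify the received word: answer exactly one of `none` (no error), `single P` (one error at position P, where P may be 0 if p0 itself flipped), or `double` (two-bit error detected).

single 13

s1: b1⊕b3⊕b5⊕b7⊕b9⊕b11⊕b13⊕b15 = 1⊕0⊕0⊕1⊕1⊕0⊕0⊕0 = 1
s2: b2⊕b3⊕b6⊕b7⊕b10⊕b11⊕b14⊕b15 = 1⊕0⊕0⊕1⊕0⊕0⊕0⊕0 = 0
s4: b4⊕b5⊕b6⊕b7⊕b12⊕b13⊕b14⊕b15 = 0⊕0⊕0⊕1⊕0⊕0⊕0⊕0 = 1
s8: b8⊕b9⊕b10⊕b11⊕b12⊕b13⊕b14⊕b15 = 0⊕1⊕0⊕0⊕0⊕0⊕0⊕0 = 1
Syndrome (s8...s1) = 1101 → position 13.
Overall parity (XOR of all 16 bits, including p0): 1⊕1⊕1⊕0⊕0⊕0⊕0⊕1⊕0⊕1⊕0⊕0⊕0⊕0⊕0⊕0 = 1
Overall=1, syndrome position=13 → single-bit error at position 13.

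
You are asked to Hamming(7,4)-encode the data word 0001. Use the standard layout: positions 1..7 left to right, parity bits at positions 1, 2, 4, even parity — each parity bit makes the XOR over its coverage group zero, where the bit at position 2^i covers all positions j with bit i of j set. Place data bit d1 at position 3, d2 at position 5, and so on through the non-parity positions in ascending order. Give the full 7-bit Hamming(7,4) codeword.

1101001

Place data bits at non-power-of-two positions: b3=0, b5=0, b6=0, b7=1.
p1 = XOR of data positions {3,5,7} = 0⊕0⊕1 = 1
p2 = XOR of data positions {3,6,7} = 0⊕0⊕1 = 1
p4 = XOR of data positions {5,6,7} = 0⊕0⊕1 = 1
Codeword b1..b7 = 1101001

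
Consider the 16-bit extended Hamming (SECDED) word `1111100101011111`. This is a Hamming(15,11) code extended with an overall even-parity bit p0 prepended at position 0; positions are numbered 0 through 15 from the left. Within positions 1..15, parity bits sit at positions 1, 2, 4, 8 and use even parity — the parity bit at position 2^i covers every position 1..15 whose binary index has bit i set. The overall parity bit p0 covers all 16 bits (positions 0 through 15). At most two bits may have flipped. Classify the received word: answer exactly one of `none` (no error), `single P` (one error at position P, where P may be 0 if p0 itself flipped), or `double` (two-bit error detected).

s1: b1⊕b3⊕b5⊕b7⊕b9⊕b11⊕b13⊕b15 = 1⊕1⊕0⊕1⊕1⊕1⊕1⊕1 = 1
s2: b2⊕b3⊕b6⊕b7⊕b10⊕b11⊕b14⊕b15 = 1⊕1⊕0⊕1⊕0⊕1⊕1⊕1 = 0
s4: b4⊕b5⊕b6⊕b7⊕b12⊕b13⊕b14⊕b15 = 1⊕0⊕0⊕1⊕1⊕1⊕1⊕1 = 0
s8: b8⊕b9⊕b10⊕b11⊕b12⊕b13⊕b14⊕b15 = 0⊕1⊕0⊕1⊕1⊕1⊕1⊕1 = 0
Syndrome (s8...s1) = 0001 → position 1.
Overall parity (XOR of all 16 bits, including p0): 1⊕1⊕1⊕1⊕1⊕0⊕0⊕1⊕0⊕1⊕0⊕1⊕1⊕1⊕1⊕1 = 0
Overall=0, syndrome position=1 → double-bit error detected (uncorrectable).

double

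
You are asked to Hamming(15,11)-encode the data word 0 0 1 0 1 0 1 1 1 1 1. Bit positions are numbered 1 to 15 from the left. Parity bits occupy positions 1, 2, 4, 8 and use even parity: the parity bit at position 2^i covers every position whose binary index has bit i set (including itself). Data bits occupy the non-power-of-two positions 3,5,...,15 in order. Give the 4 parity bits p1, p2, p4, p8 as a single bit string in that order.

Place data bits at non-power-of-two positions: b3=0, b5=0, b6=1, b7=0, b9=1, b10=0, b11=1, b12=1, b13=1, b14=1, b15=1.
p1 = XOR of data positions {3,5,7,9,11,13,15} = 0⊕0⊕0⊕1⊕1⊕1⊕1 = 0
p2 = XOR of data positions {3,6,7,10,11,14,15} = 0⊕1⊕0⊕0⊕1⊕1⊕1 = 0
p4 = XOR of data positions {5,6,7,12,13,14,15} = 0⊕1⊕0⊕1⊕1⊕1⊕1 = 1
p8 = XOR of data positions {9,10,11,12,13,14,15} = 1⊕0⊕1⊕1⊕1⊕1⊕1 = 0
Parity bits p1,p2,p4,p8 = 0010

0010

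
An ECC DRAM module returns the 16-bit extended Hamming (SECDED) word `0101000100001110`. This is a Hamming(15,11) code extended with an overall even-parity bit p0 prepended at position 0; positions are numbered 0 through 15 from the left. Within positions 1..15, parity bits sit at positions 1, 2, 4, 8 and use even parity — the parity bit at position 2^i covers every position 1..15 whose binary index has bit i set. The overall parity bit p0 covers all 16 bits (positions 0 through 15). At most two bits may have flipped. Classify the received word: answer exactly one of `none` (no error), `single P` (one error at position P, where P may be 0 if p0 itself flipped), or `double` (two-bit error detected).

double

s1: b1⊕b3⊕b5⊕b7⊕b9⊕b11⊕b13⊕b15 = 1⊕1⊕0⊕1⊕0⊕0⊕1⊕0 = 0
s2: b2⊕b3⊕b6⊕b7⊕b10⊕b11⊕b14⊕b15 = 0⊕1⊕0⊕1⊕0⊕0⊕1⊕0 = 1
s4: b4⊕b5⊕b6⊕b7⊕b12⊕b13⊕b14⊕b15 = 0⊕0⊕0⊕1⊕1⊕1⊕1⊕0 = 0
s8: b8⊕b9⊕b10⊕b11⊕b12⊕b13⊕b14⊕b15 = 0⊕0⊕0⊕0⊕1⊕1⊕1⊕0 = 1
Syndrome (s8...s1) = 1010 → position 10.
Overall parity (XOR of all 16 bits, including p0): 0⊕1⊕0⊕1⊕0⊕0⊕0⊕1⊕0⊕0⊕0⊕0⊕1⊕1⊕1⊕0 = 0
Overall=0, syndrome position=10 → double-bit error detected (uncorrectable).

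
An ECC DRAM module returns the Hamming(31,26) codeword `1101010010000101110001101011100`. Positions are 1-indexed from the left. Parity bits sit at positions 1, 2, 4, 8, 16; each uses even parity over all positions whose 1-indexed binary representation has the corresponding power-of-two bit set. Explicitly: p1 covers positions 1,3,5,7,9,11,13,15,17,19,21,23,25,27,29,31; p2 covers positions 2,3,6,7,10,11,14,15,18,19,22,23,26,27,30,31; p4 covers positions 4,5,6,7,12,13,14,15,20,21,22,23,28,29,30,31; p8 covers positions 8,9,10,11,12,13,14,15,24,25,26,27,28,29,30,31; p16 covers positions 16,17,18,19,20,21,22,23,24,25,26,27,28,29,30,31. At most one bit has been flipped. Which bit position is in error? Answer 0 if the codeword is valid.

23

s1: b1⊕b3⊕b5⊕b7⊕b9⊕b11⊕b13⊕b15⊕b17⊕b19⊕b21⊕b23⊕b25⊕b27⊕b29⊕b31 = 1⊕0⊕0⊕0⊕1⊕0⊕0⊕0⊕1⊕0⊕0⊕1⊕1⊕1⊕1⊕0 = 1
s2: b2⊕b3⊕b6⊕b7⊕b10⊕b11⊕b14⊕b15⊕b18⊕b19⊕b22⊕b23⊕b26⊕b27⊕b30⊕b31 = 1⊕0⊕1⊕0⊕0⊕0⊕1⊕0⊕1⊕0⊕1⊕1⊕0⊕1⊕0⊕0 = 1
s4: b4⊕b5⊕b6⊕b7⊕b12⊕b13⊕b14⊕b15⊕b20⊕b21⊕b22⊕b23⊕b28⊕b29⊕b30⊕b31 = 1⊕0⊕1⊕0⊕0⊕0⊕1⊕0⊕0⊕0⊕1⊕1⊕1⊕1⊕0⊕0 = 1
s8: b8⊕b9⊕b10⊕b11⊕b12⊕b13⊕b14⊕b15⊕b24⊕b25⊕b26⊕b27⊕b28⊕b29⊕b30⊕b31 = 0⊕1⊕0⊕0⊕0⊕0⊕1⊕0⊕0⊕1⊕0⊕1⊕1⊕1⊕0⊕0 = 0
s16: b16⊕b17⊕b18⊕b19⊕b20⊕b21⊕b22⊕b23⊕b24⊕b25⊕b26⊕b27⊕b28⊕b29⊕b30⊕b31 = 1⊕1⊕1⊕0⊕0⊕0⊕1⊕1⊕0⊕1⊕0⊕1⊕1⊕1⊕0⊕0 = 1
Syndrome (s16...s1) = 10111 → position 23.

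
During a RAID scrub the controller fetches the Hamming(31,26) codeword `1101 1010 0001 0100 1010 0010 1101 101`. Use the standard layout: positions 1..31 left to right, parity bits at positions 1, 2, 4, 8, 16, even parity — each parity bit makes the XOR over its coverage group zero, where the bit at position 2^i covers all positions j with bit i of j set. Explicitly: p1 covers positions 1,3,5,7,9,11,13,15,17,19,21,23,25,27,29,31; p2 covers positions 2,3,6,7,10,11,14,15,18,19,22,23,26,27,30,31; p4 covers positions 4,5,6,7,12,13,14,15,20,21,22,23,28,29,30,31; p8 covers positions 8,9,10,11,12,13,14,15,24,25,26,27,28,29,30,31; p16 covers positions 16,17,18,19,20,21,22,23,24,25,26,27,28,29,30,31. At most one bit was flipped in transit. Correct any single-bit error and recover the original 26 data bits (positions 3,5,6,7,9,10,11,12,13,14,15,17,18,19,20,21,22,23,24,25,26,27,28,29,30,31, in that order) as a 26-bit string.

s1: b1⊕b3⊕b5⊕b7⊕b9⊕b11⊕b13⊕b15⊕b17⊕b19⊕b21⊕b23⊕b25⊕b27⊕b29⊕b31 = 1⊕0⊕1⊕1⊕0⊕0⊕0⊕0⊕1⊕1⊕0⊕1⊕1⊕0⊕1⊕1 = 1
s2: b2⊕b3⊕b6⊕b7⊕b10⊕b11⊕b14⊕b15⊕b18⊕b19⊕b22⊕b23⊕b26⊕b27⊕b30⊕b31 = 1⊕0⊕0⊕1⊕0⊕0⊕1⊕0⊕0⊕1⊕0⊕1⊕1⊕0⊕0⊕1 = 1
s4: b4⊕b5⊕b6⊕b7⊕b12⊕b13⊕b14⊕b15⊕b20⊕b21⊕b22⊕b23⊕b28⊕b29⊕b30⊕b31 = 1⊕1⊕0⊕1⊕1⊕0⊕1⊕0⊕0⊕0⊕0⊕1⊕1⊕1⊕0⊕1 = 1
s8: b8⊕b9⊕b10⊕b11⊕b12⊕b13⊕b14⊕b15⊕b24⊕b25⊕b26⊕b27⊕b28⊕b29⊕b30⊕b31 = 0⊕0⊕0⊕0⊕1⊕0⊕1⊕0⊕0⊕1⊕1⊕0⊕1⊕1⊕0⊕1 = 1
s16: b16⊕b17⊕b18⊕b19⊕b20⊕b21⊕b22⊕b23⊕b24⊕b25⊕b26⊕b27⊕b28⊕b29⊕b30⊕b31 = 0⊕1⊕0⊕1⊕0⊕0⊕0⊕1⊕0⊕1⊕1⊕0⊕1⊕1⊕0⊕1 = 0
Syndrome (s16...s1) = 01111 → position 15.
Flip bit 15: corrected codeword = 1101101000010110101000101101101
Data bits at positions 3,5,6,7,9,10,11,12,13,14,15,17,18,19,20,21,22,23,24,25,26,27,28,29,30,31: 01010001011101000101101101

01010001011101000101101101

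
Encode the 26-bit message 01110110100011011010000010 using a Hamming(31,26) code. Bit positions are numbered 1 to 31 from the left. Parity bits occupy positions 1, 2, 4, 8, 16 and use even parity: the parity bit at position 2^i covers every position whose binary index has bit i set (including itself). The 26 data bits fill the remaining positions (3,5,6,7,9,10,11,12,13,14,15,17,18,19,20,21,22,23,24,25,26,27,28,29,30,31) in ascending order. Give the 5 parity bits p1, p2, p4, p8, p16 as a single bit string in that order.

Place data bits at non-power-of-two positions: b3=0, b5=1, b6=1, b7=1, b9=0, b10=1, b11=1, b12=0, b13=1, b14=0, b15=0, b17=0, b18=1, b19=1, b20=0, b21=1, b22=1, b23=0, b24=1, b25=0, b26=0, b27=0, b28=0, b29=0, b30=1, b31=0.
p1 = XOR of data positions {3,5,7,9,11,13,15,17,19,21,23,25,27,29,31} = 0⊕1⊕1⊕0⊕1⊕1⊕0⊕0⊕1⊕1⊕0⊕0⊕0⊕0⊕0 = 0
p2 = XOR of data positions {3,6,7,10,11,14,15,18,19,22,23,26,27,30,31} = 0⊕1⊕1⊕1⊕1⊕0⊕0⊕1⊕1⊕1⊕0⊕0⊕0⊕1⊕0 = 0
p4 = XOR of data positions {5,6,7,12,13,14,15,20,21,22,23,28,29,30,31} = 1⊕1⊕1⊕0⊕1⊕0⊕0⊕0⊕1⊕1⊕0⊕0⊕0⊕1⊕0 = 1
p8 = XOR of data positions {9,10,11,12,13,14,15,24,25,26,27,28,29,30,31} = 0⊕1⊕1⊕0⊕1⊕0⊕0⊕1⊕0⊕0⊕0⊕0⊕0⊕1⊕0 = 1
p16 = XOR of data positions {17,18,19,20,21,22,23,24,25,26,27,28,29,30,31} = 0⊕1⊕1⊕0⊕1⊕1⊕0⊕1⊕0⊕0⊕0⊕0⊕0⊕1⊕0 = 0
Parity bits p1,p2,p4,p8,p16 = 00110

00110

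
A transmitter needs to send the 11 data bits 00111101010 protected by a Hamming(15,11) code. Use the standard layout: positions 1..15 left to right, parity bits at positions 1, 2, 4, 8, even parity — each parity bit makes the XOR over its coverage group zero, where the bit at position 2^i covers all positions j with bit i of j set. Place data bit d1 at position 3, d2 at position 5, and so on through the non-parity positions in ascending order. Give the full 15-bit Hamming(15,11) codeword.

000001101101010

Place data bits at non-power-of-two positions: b3=0, b5=0, b6=1, b7=1, b9=1, b10=1, b11=0, b12=1, b13=0, b14=1, b15=0.
p1 = XOR of data positions {3,5,7,9,11,13,15} = 0⊕0⊕1⊕1⊕0⊕0⊕0 = 0
p2 = XOR of data positions {3,6,7,10,11,14,15} = 0⊕1⊕1⊕1⊕0⊕1⊕0 = 0
p4 = XOR of data positions {5,6,7,12,13,14,15} = 0⊕1⊕1⊕1⊕0⊕1⊕0 = 0
p8 = XOR of data positions {9,10,11,12,13,14,15} = 1⊕1⊕0⊕1⊕0⊕1⊕0 = 0
Codeword b1..b15 = 000001101101010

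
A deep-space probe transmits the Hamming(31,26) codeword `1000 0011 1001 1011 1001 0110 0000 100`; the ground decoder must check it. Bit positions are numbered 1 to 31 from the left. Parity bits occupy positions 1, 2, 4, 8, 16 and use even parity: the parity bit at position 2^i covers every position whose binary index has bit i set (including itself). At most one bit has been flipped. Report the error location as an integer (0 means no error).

0

s1: b1⊕b3⊕b5⊕b7⊕b9⊕b11⊕b13⊕b15⊕b17⊕b19⊕b21⊕b23⊕b25⊕b27⊕b29⊕b31 = 1⊕0⊕0⊕1⊕1⊕0⊕1⊕1⊕1⊕0⊕0⊕1⊕0⊕0⊕1⊕0 = 0
s2: b2⊕b3⊕b6⊕b7⊕b10⊕b11⊕b14⊕b15⊕b18⊕b19⊕b22⊕b23⊕b26⊕b27⊕b30⊕b31 = 0⊕0⊕0⊕1⊕0⊕0⊕0⊕1⊕0⊕0⊕1⊕1⊕0⊕0⊕0⊕0 = 0
s4: b4⊕b5⊕b6⊕b7⊕b12⊕b13⊕b14⊕b15⊕b20⊕b21⊕b22⊕b23⊕b28⊕b29⊕b30⊕b31 = 0⊕0⊕0⊕1⊕1⊕1⊕0⊕1⊕1⊕0⊕1⊕1⊕0⊕1⊕0⊕0 = 0
s8: b8⊕b9⊕b10⊕b11⊕b12⊕b13⊕b14⊕b15⊕b24⊕b25⊕b26⊕b27⊕b28⊕b29⊕b30⊕b31 = 1⊕1⊕0⊕0⊕1⊕1⊕0⊕1⊕0⊕0⊕0⊕0⊕0⊕1⊕0⊕0 = 0
s16: b16⊕b17⊕b18⊕b19⊕b20⊕b21⊕b22⊕b23⊕b24⊕b25⊕b26⊕b27⊕b28⊕b29⊕b30⊕b31 = 1⊕1⊕0⊕0⊕1⊕0⊕1⊕1⊕0⊕0⊕0⊕0⊕0⊕1⊕0⊕0 = 0
Syndrome (s16...s1) = 00000 → position 0 (no error).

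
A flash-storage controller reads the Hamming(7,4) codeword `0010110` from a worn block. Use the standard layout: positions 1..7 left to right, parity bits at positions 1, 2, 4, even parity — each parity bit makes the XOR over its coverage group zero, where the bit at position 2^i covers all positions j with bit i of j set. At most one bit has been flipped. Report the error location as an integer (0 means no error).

0

s1: b1⊕b3⊕b5⊕b7 = 0⊕1⊕1⊕0 = 0
s2: b2⊕b3⊕b6⊕b7 = 0⊕1⊕1⊕0 = 0
s4: b4⊕b5⊕b6⊕b7 = 0⊕1⊕1⊕0 = 0
Syndrome (s4...s1) = 000 → position 0 (no error).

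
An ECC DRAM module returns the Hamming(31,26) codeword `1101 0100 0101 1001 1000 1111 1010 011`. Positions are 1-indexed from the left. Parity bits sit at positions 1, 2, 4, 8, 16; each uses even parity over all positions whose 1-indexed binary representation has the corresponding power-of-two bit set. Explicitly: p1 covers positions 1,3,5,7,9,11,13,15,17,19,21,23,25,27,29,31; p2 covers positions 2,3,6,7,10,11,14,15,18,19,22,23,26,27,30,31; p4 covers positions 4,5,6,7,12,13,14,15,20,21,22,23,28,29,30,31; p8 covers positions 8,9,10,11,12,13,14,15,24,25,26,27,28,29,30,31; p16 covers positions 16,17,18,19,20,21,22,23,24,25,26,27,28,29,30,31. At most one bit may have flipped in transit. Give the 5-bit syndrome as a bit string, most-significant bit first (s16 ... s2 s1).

00100

s1: b1⊕b3⊕b5⊕b7⊕b9⊕b11⊕b13⊕b15⊕b17⊕b19⊕b21⊕b23⊕b25⊕b27⊕b29⊕b31 = 1⊕0⊕0⊕0⊕0⊕0⊕1⊕0⊕1⊕0⊕1⊕1⊕1⊕1⊕0⊕1 = 0
s2: b2⊕b3⊕b6⊕b7⊕b10⊕b11⊕b14⊕b15⊕b18⊕b19⊕b22⊕b23⊕b26⊕b27⊕b30⊕b31 = 1⊕0⊕1⊕0⊕1⊕0⊕0⊕0⊕0⊕0⊕1⊕1⊕0⊕1⊕1⊕1 = 0
s4: b4⊕b5⊕b6⊕b7⊕b12⊕b13⊕b14⊕b15⊕b20⊕b21⊕b22⊕b23⊕b28⊕b29⊕b30⊕b31 = 1⊕0⊕1⊕0⊕1⊕1⊕0⊕0⊕0⊕1⊕1⊕1⊕0⊕0⊕1⊕1 = 1
s8: b8⊕b9⊕b10⊕b11⊕b12⊕b13⊕b14⊕b15⊕b24⊕b25⊕b26⊕b27⊕b28⊕b29⊕b30⊕b31 = 0⊕0⊕1⊕0⊕1⊕1⊕0⊕0⊕1⊕1⊕0⊕1⊕0⊕0⊕1⊕1 = 0
s16: b16⊕b17⊕b18⊕b19⊕b20⊕b21⊕b22⊕b23⊕b24⊕b25⊕b26⊕b27⊕b28⊕b29⊕b30⊕b31 = 1⊕1⊕0⊕0⊕0⊕1⊕1⊕1⊕1⊕1⊕0⊕1⊕0⊕0⊕1⊕1 = 0
Syndrome (s16...s1) = 00100 → position 4.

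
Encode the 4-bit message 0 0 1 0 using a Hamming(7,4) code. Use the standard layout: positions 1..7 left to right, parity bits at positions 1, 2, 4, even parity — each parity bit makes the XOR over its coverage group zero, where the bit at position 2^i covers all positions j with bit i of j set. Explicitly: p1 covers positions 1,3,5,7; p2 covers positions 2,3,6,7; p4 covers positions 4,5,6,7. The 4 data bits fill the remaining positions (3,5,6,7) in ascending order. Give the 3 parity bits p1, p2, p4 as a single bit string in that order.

011

Place data bits at non-power-of-two positions: b3=0, b5=0, b6=1, b7=0.
p1 = XOR of data positions {3,5,7} = 0⊕0⊕0 = 0
p2 = XOR of data positions {3,6,7} = 0⊕1⊕0 = 1
p4 = XOR of data positions {5,6,7} = 0⊕1⊕0 = 1
Parity bits p1,p2,p4 = 011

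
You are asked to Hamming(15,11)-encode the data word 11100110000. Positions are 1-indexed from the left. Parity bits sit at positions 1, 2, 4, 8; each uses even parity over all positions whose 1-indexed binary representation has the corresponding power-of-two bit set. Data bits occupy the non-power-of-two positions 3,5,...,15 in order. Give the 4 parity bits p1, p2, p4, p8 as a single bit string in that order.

1000

Place data bits at non-power-of-two positions: b3=1, b5=1, b6=1, b7=0, b9=0, b10=1, b11=1, b12=0, b13=0, b14=0, b15=0.
p1 = XOR of data positions {3,5,7,9,11,13,15} = 1⊕1⊕0⊕0⊕1⊕0⊕0 = 1
p2 = XOR of data positions {3,6,7,10,11,14,15} = 1⊕1⊕0⊕1⊕1⊕0⊕0 = 0
p4 = XOR of data positions {5,6,7,12,13,14,15} = 1⊕1⊕0⊕0⊕0⊕0⊕0 = 0
p8 = XOR of data positions {9,10,11,12,13,14,15} = 0⊕1⊕1⊕0⊕0⊕0⊕0 = 0
Parity bits p1,p2,p4,p8 = 1000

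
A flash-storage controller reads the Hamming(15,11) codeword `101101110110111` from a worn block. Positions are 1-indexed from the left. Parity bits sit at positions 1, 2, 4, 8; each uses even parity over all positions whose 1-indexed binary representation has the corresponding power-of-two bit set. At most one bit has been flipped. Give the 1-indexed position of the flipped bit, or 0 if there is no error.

2

s1: b1⊕b3⊕b5⊕b7⊕b9⊕b11⊕b13⊕b15 = 1⊕1⊕0⊕1⊕0⊕1⊕1⊕1 = 0
s2: b2⊕b3⊕b6⊕b7⊕b10⊕b11⊕b14⊕b15 = 0⊕1⊕1⊕1⊕1⊕1⊕1⊕1 = 1
s4: b4⊕b5⊕b6⊕b7⊕b12⊕b13⊕b14⊕b15 = 1⊕0⊕1⊕1⊕0⊕1⊕1⊕1 = 0
s8: b8⊕b9⊕b10⊕b11⊕b12⊕b13⊕b14⊕b15 = 1⊕0⊕1⊕1⊕0⊕1⊕1⊕1 = 0
Syndrome (s8...s1) = 0010 → position 2.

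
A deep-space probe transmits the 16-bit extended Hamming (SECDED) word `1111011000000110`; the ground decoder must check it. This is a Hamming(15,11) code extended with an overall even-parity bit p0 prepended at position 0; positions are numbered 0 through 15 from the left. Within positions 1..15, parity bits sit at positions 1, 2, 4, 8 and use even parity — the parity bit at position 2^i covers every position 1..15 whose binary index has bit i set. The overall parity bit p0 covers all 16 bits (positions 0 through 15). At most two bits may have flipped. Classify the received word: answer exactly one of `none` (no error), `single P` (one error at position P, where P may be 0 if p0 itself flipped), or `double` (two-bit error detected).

none

s1: b1⊕b3⊕b5⊕b7⊕b9⊕b11⊕b13⊕b15 = 1⊕1⊕1⊕0⊕0⊕0⊕1⊕0 = 0
s2: b2⊕b3⊕b6⊕b7⊕b10⊕b11⊕b14⊕b15 = 1⊕1⊕1⊕0⊕0⊕0⊕1⊕0 = 0
s4: b4⊕b5⊕b6⊕b7⊕b12⊕b13⊕b14⊕b15 = 0⊕1⊕1⊕0⊕0⊕1⊕1⊕0 = 0
s8: b8⊕b9⊕b10⊕b11⊕b12⊕b13⊕b14⊕b15 = 0⊕0⊕0⊕0⊕0⊕1⊕1⊕0 = 0
Syndrome (s8...s1) = 0000 → position 0 (no error).
Overall parity (XOR of all 16 bits, including p0): 1⊕1⊕1⊕1⊕0⊕1⊕1⊕0⊕0⊕0⊕0⊕0⊕0⊕1⊕1⊕0 = 0
Overall=0, syndrome position=0 → no error.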